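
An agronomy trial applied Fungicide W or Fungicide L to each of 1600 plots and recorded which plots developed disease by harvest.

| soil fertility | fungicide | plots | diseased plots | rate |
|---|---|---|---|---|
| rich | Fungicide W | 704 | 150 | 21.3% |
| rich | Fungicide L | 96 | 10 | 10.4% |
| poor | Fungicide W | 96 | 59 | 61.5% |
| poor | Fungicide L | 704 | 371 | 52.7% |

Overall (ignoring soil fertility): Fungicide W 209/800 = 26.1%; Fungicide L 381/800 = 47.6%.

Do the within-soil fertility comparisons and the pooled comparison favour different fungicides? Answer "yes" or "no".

yes

Within each soil fertility level (rich 21.3% vs 10.4%; poor 61.5% vs 52.7%), Fungicide L has the lower rate every time. Pooled: 26.1% vs 47.6% — Fungicide W has the lower rate overall. The two comparisons disagree.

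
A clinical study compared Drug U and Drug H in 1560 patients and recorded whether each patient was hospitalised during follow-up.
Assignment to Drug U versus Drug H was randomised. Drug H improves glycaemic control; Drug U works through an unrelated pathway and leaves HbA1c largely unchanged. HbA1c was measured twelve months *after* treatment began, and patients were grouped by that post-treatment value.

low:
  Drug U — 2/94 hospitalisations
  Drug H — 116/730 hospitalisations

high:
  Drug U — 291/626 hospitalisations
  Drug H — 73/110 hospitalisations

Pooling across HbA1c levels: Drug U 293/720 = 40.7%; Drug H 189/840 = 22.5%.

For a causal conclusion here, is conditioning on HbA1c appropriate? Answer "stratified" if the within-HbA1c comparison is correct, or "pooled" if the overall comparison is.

pooled

HbA1c is downstream of the drug. One should not condition on a consequence of treatment, so the overall rates are the right comparison.
Pooled: Drug U 40.7% vs Drug H 22.5%; Drug H is lower overall.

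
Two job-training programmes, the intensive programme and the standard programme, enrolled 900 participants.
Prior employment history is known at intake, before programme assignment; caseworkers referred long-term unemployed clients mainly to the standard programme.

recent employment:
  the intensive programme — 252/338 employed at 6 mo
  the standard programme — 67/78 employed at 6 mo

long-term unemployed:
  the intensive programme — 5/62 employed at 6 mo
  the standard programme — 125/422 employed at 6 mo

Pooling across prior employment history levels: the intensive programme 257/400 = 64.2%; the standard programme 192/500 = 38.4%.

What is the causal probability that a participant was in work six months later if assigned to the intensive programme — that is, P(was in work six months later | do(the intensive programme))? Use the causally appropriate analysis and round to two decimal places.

0.39

Prior employment history is set before the programme has any effect — it is not caused by the programme — and it independently drives the outcome. That makes it a confounder, so the causal comparison is within prior employment history levels.
Standardising the intensive programme to the population prior employment history mix: 0.462·252/338 + 0.538·5/62 = 0.388.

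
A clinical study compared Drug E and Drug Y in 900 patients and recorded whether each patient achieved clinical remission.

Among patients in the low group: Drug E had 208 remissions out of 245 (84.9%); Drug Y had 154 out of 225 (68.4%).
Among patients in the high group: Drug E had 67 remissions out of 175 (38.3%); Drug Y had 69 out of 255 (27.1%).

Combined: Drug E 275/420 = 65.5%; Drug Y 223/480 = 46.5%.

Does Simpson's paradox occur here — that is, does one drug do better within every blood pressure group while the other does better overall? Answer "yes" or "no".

Within each blood pressure level (low 84.9% vs 68.4%; high 38.3% vs 27.1%), Drug E has the higher rate every time. Pooled: 65.5% vs 46.5% — Drug E has the higher rate overall. They agree.

no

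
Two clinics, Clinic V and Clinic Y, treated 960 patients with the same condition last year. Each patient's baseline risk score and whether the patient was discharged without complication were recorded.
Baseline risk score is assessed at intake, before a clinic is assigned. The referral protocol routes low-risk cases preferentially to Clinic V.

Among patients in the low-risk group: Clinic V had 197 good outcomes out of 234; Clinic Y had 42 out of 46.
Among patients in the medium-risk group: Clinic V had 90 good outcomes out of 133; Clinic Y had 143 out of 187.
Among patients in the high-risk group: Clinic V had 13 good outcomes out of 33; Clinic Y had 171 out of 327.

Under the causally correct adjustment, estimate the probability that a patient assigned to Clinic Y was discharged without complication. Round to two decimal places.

Within every baseline risk score level Clinic Y has the higher rate, yet pooled Clinic V does — Simpson's reversal.
Baseline risk score differs across clinics for reasons unrelated to any effect of the clinic itself, and it separately predicts the outcome — a classic confounder. We must compare within baseline risk score levels.
Standardising Clinic Y to the population baseline risk score mix: 0.292·42/46 + 0.333·143/187 + 0.375·171/327 = 0.717.

0.72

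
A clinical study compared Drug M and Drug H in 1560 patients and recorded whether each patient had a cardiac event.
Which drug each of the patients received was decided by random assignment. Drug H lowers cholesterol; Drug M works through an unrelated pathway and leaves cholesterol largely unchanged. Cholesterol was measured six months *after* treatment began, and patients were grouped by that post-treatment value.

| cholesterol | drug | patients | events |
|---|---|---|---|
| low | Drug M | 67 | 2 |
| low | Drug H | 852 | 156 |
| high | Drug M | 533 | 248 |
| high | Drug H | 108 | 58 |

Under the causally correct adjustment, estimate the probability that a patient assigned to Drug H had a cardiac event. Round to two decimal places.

The stratified and pooled comparisons disagree (Drug M wins within each cholesterol; Drug H wins overall), so the answer turns on the causal role of cholesterol.
Stratifying would compare drugs among patients the drugs themselves sorted into cholesterol groups — a form of selection on an intermediate. The unconditioned pooled rates give the total causal effect.
So P(outcome | do(Drug H)) is just the pooled rate for Drug H: 214/960 = 0.223.

0.22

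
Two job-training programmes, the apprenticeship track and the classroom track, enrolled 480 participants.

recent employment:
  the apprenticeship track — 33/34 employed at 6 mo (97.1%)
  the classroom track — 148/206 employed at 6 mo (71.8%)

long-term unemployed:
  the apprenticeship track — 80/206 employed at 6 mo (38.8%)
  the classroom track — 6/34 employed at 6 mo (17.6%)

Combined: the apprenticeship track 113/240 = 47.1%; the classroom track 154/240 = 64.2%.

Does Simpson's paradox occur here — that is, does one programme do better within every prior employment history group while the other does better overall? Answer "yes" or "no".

yes

Within each prior employment history level (recent employment 97.1% vs 71.8%; long-term unemployed 38.8% vs 17.6%), the apprenticeship track has the higher rate every time. Pooled: 47.1% vs 64.2% — the classroom track has the higher rate overall. The two comparisons disagree.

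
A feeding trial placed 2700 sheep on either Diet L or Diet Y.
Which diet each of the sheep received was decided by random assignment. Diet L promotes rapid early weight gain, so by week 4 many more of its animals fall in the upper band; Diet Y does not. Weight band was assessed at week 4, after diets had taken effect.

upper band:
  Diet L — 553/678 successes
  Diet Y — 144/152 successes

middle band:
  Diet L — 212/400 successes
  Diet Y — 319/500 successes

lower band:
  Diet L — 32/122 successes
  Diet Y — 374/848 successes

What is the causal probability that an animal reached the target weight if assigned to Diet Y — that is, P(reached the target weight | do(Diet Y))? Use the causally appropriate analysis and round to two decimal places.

Week-4 weight band is downstream of the diet. One should not condition on a consequence of treatment, so the overall rates are the right comparison.
So P(outcome | do(Diet Y)) is just the pooled rate for Diet Y: 837/1500 = 0.558.

0.56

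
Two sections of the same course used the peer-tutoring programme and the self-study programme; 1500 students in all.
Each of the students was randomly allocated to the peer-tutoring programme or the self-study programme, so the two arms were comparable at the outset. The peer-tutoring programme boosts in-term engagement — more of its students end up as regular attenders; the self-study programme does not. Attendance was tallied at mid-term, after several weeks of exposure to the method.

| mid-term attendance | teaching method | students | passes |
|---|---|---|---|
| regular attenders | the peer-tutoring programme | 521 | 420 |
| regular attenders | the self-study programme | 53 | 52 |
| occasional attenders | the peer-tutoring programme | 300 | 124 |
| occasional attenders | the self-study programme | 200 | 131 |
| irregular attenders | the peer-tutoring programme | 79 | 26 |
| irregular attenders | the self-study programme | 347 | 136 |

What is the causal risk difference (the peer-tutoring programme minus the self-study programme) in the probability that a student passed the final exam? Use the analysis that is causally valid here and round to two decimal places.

Because the teaching method influences mid-term attendance, mid-term attendance is a post-treatment mediator, not a confounder. Stratifying on it would bias the estimate; the causal effect is the crude pooled difference.
The causal difference is the pooled difference: 0.633 − 0.532 = +0.102.

+0.10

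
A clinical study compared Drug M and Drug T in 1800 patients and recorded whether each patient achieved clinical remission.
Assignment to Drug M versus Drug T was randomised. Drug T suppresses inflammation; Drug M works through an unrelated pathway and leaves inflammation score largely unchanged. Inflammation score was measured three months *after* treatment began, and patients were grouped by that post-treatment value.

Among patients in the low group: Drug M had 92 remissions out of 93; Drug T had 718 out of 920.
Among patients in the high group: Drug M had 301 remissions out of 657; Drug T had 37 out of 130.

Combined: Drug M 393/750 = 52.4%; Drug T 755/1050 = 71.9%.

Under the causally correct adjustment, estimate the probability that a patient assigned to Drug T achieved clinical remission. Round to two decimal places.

0.72

Inflammation score lies on the pathway drug → inflammation score → outcome, so adjusting for it blocks the indirect effect. For the total causal effect of drug, use the unadjusted pooled rates.
So P(outcome | do(Drug T)) is just the pooled rate for Drug T: 755/1050 = 0.719.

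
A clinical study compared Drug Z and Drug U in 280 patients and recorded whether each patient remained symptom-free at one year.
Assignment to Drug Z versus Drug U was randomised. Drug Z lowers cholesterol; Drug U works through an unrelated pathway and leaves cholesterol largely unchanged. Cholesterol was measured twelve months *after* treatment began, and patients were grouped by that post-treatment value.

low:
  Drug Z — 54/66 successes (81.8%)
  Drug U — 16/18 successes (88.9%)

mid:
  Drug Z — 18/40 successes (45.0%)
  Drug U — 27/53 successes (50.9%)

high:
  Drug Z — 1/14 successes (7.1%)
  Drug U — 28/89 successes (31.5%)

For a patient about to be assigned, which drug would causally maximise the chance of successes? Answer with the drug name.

Stratifying would compare drugs among patients the drugs themselves sorted into cholesterol groups — a form of selection on an intermediate. The unconditioned pooled rates give the total causal effect.
Pooled: Drug Z 60.8% vs Drug U 44.4%; Drug Z is higher overall.

Drug Z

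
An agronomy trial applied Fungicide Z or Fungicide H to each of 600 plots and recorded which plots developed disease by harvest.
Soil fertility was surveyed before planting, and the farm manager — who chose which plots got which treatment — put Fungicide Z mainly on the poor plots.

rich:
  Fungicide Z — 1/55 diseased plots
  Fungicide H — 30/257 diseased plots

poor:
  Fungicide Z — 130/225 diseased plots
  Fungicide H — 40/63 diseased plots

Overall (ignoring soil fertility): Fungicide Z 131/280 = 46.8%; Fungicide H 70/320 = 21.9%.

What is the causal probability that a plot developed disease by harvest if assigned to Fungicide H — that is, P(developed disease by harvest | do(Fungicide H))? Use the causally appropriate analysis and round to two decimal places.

0.37

Nothing the fungicide does changes soil fertility; the imbalance is an allocation artefact. With soil fertility also predicting the outcome, the pooled figure is confounded, and the within-stratum comparison is the causal one.
Standardising Fungicide H to the population soil fertility mix: 0.520·30/257 + 0.480·40/63 = 0.365.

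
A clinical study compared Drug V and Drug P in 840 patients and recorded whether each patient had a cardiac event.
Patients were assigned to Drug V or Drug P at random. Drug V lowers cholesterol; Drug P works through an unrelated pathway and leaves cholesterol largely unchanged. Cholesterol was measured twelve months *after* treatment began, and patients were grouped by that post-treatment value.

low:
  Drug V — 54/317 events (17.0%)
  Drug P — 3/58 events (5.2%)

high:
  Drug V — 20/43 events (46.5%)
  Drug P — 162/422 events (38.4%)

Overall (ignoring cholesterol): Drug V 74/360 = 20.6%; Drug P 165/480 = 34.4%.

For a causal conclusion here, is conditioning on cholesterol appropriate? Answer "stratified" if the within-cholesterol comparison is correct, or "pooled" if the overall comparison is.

The cholesterol-specific comparison favours Drug P throughout, but the pooled figures favour Drug V. The question is whether to condition on cholesterol.
Because the drug influences cholesterol, cholesterol is a post-treatment mediator, not a confounder. Stratifying on it would bias the estimate; the causal effect is the crude pooled difference.
Pooled: Drug V 20.6% vs Drug P 34.4%; Drug V is lower overall.

pooled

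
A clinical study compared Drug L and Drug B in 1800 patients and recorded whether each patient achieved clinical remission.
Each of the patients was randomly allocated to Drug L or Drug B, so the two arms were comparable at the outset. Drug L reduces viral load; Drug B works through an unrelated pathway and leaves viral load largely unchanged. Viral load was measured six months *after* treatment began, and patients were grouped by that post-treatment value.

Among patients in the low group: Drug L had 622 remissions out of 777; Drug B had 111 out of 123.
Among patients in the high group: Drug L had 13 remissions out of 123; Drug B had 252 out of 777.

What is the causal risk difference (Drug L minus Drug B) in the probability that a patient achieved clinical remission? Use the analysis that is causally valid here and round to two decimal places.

Viral load is recorded after the drug and is itself shifted by it — it sits on the causal path from drug to outcome. Conditioning on a mediator would strip out part of the effect we want; the pooled comparison gives the total causal effect.
The causal difference is the pooled difference: 0.706 − 0.403 = +0.302.

+0.30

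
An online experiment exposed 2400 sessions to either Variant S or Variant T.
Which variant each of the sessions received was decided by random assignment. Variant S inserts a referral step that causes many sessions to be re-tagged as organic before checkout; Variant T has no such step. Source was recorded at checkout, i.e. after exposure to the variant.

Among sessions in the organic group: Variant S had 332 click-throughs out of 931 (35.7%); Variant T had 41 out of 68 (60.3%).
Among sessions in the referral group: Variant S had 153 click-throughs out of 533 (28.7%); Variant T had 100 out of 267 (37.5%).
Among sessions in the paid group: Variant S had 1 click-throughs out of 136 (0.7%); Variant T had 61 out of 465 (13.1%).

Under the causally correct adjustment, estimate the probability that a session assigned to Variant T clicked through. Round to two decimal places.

Within every traffic source level Variant T has the higher rate, yet pooled Variant S does — Simpson's reversal.
Traffic source is recorded after the variant and is itself shifted by it — it sits on the causal path from variant to outcome. Conditioning on a mediator would strip out part of the effect we want; the pooled comparison gives the total causal effect.
So P(outcome | do(Variant T)) is just the pooled rate for Variant T: 202/800 = 0.253.

0.25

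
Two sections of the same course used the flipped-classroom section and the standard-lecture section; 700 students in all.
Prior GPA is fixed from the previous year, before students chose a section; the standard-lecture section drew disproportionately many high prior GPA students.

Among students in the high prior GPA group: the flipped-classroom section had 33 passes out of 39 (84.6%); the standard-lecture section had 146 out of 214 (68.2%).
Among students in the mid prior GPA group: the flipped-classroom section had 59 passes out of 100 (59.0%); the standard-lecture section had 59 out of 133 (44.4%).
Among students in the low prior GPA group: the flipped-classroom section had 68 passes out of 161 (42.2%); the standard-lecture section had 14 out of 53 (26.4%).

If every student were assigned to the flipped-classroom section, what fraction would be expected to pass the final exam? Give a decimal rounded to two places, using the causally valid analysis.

the flipped-classroom section is higher inside every prior GPA band stratum but the standard-lecture section is higher in aggregate. Whether to stratify depends on how prior GPA band relates to the teaching method.
Here prior GPA band is a common cause — it drives both which teaching method a case falls under and the outcome. The crude comparison mixes populations; the stratum-specific rates are the causally relevant ones.
Standardising the flipped-classroom section to the population prior GPA band mix: 0.361·33/39 + 0.333·59/100 + 0.306·68/161 = 0.631.

0.63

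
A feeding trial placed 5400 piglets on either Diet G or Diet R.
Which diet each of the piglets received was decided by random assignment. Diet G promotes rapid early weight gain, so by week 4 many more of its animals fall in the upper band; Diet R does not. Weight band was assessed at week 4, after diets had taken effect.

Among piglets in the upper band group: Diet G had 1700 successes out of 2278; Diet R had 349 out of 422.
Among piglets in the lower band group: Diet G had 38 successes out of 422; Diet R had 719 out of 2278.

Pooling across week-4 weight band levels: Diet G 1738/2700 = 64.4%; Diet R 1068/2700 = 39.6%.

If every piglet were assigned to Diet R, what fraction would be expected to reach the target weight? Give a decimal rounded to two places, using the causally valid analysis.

Because the diet influences week-4 weight band, week-4 weight band is a post-treatment mediator, not a confounder. Stratifying on it would bias the estimate; the causal effect is the crude pooled difference.
So P(outcome | do(Diet R)) is just the pooled rate for Diet R: 1068/2700 = 0.396.

0.40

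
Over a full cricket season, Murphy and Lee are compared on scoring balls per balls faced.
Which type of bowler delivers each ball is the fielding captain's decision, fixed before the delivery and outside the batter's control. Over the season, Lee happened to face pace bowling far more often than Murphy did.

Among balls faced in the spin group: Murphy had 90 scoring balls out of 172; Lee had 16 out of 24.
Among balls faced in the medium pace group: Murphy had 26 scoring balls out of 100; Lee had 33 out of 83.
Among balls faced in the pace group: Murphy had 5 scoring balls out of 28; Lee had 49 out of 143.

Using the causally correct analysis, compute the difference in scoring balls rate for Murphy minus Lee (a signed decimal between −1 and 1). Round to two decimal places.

Nothing the player does changes bowling type; the imbalance is an allocation artefact. With bowling type also predicting the outcome, the pooled figure is confounded, and the within-stratum comparison is the causal one.
Adjusting over the population distribution of bowling type: 0.356·(0.523−0.667) + 0.333·(0.260−0.398) + 0.311·(0.179−0.343) = -0.148.

-0.15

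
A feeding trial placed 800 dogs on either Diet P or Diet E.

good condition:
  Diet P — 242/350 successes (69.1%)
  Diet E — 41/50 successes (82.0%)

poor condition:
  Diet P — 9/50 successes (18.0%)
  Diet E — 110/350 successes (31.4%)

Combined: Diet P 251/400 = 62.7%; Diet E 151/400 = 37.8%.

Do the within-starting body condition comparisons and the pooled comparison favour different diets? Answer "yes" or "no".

Within each starting body condition level (good condition 69.1% vs 82.0%; poor condition 18.0% vs 31.4%), Diet E has the higher rate every time. Pooled: 62.7% vs 37.8% — Diet P has the higher rate overall. The two comparisons disagree.

yes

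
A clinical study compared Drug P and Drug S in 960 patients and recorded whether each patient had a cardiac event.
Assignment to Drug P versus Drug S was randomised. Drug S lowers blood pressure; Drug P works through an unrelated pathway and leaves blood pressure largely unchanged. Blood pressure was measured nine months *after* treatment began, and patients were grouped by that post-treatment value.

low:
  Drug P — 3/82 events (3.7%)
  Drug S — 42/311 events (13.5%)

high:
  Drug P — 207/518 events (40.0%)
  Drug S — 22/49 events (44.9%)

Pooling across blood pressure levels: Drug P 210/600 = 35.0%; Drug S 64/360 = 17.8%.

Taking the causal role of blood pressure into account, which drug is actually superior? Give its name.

Drug S

The blood pressure-specific comparison favours Drug P throughout, but the pooled figures favour Drug S. The question is whether to condition on blood pressure.
Blood pressure here is a post-treatment variable shaped by the drug; conditioning on it would introduce bias rather than remove it. The overall comparison is the causal one.
Pooled: Drug P 35.0% vs Drug S 17.8%; Drug S is lower overall.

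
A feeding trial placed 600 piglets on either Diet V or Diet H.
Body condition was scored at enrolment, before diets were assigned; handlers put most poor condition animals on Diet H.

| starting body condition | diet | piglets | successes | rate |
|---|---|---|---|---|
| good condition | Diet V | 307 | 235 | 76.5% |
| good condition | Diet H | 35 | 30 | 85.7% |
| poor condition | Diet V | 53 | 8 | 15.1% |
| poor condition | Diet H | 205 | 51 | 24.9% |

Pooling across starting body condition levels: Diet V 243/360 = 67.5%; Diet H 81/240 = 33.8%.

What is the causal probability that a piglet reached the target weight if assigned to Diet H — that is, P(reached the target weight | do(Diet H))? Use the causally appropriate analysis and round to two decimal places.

The stratified and pooled comparisons disagree (Diet H wins within each starting body condition; Diet V wins overall), so the answer turns on the causal role of starting body condition.
Since starting body condition is a pre-existing factor (not a product of the diet) and it affects the outcome on its own, it is a confounder. The stratified rates, not the pooled rate, identify the causal effect.
Standardising Diet H to the population starting body condition mix: 0.570·30/35 + 0.430·51/205 = 0.596.

0.60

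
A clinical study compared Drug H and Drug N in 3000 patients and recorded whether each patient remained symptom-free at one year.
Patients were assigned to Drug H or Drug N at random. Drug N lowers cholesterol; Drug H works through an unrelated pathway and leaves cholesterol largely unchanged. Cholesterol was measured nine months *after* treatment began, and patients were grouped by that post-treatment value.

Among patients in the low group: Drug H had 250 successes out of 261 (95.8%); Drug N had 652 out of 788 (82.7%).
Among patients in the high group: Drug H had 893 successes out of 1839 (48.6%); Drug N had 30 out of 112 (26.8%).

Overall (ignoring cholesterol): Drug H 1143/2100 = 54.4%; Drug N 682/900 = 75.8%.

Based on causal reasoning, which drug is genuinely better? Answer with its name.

Drug N

Cholesterol here is a post-treatment variable shaped by the drug; conditioning on it would introduce bias rather than remove it. The overall comparison is the causal one.
Pooled: Drug H 54.4% vs Drug N 75.8%; Drug N is higher overall.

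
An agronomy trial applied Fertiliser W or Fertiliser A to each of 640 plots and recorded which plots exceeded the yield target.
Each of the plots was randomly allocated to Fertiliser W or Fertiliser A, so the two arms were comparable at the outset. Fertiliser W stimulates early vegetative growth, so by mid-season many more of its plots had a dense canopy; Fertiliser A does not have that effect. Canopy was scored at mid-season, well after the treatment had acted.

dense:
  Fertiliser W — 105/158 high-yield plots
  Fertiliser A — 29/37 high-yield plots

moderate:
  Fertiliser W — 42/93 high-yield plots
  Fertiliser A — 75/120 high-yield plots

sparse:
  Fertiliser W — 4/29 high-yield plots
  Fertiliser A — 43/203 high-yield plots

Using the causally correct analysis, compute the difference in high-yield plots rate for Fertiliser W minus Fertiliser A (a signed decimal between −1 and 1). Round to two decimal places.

Within every mid-season canopy level Fertiliser A has the higher rate, yet pooled Fertiliser W does — Simpson's reversal.
Stratifying would compare fertilisers among plots the fertilisers themselves sorted into mid-season canopy groups — a form of selection on an intermediate. The unconditioned pooled rates give the total causal effect.
The causal difference is the pooled difference: 0.539 − 0.408 = +0.131.

+0.13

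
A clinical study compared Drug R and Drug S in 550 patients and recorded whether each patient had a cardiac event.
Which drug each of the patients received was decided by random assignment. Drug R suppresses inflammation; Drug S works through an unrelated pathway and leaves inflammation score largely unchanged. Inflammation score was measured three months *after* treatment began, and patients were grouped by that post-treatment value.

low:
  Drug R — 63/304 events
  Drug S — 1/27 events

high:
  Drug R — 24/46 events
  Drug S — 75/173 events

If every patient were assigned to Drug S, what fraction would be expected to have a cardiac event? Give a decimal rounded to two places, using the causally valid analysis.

Inflammation score is recorded after the drug and is itself shifted by it — it sits on the causal path from drug to outcome. Conditioning on a mediator would strip out part of the effect we want; the pooled comparison gives the total causal effect.
So P(outcome | do(Drug S)) is just the pooled rate for Drug S: 76/200 = 0.380.

0.38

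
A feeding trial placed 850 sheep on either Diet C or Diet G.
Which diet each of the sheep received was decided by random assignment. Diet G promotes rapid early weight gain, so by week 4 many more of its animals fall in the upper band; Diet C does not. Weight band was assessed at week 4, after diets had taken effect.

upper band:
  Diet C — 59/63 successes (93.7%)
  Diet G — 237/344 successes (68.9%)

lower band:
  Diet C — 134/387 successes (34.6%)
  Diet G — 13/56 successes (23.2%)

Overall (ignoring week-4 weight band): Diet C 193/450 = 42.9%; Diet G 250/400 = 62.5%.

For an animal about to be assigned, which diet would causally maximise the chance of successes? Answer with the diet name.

Diet G

Week-4 weight band lies on the pathway diet → week-4 weight band → outcome, so adjusting for it blocks the indirect effect. For the total causal effect of diet, use the unadjusted pooled rates.
Pooled: Diet C 42.9% vs Diet G 62.5%; Diet G is higher overall.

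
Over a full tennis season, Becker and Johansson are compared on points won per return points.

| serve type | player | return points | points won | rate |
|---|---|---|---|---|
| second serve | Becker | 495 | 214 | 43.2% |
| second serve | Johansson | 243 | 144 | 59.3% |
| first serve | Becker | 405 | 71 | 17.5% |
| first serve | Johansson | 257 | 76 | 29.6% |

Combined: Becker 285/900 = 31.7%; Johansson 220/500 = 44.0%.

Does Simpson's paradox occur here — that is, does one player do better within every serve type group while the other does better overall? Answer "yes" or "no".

no

Within each serve type level (second serve 43.2% vs 59.3%; first serve 17.5% vs 29.6%), Johansson has the higher rate every time. Pooled: 31.7% vs 44.0% — Johansson has the higher rate overall. They agree.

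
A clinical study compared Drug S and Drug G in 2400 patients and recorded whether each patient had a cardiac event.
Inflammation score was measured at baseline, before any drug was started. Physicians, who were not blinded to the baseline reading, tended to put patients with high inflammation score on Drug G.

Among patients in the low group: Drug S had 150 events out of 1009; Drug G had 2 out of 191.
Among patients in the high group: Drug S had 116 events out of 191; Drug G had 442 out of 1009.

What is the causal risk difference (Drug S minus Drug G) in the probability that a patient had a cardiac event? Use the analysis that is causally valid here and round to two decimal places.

Nothing the drug does changes inflammation score; the imbalance is an allocation artefact. With inflammation score also predicting the outcome, the pooled figure is confounded, and the within-stratum comparison is the causal one.
Adjusting over the population distribution of inflammation score: 0.500·(0.149−0.010) + 0.500·(0.607−0.438) = +0.154.

+0.15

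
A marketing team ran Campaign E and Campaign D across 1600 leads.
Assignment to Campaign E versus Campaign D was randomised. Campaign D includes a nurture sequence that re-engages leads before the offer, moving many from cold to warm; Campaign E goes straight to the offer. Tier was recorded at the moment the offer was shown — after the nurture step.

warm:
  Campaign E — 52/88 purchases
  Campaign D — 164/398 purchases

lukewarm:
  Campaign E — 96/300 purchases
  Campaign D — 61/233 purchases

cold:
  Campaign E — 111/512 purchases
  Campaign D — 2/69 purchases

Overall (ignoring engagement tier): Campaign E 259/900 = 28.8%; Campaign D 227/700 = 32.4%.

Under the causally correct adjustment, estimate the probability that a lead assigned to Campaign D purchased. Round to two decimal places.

0.32

Engagement tier is recorded after the campaign and is itself shifted by it — it sits on the causal path from campaign to outcome. Conditioning on a mediator would strip out part of the effect we want; the pooled comparison gives the total causal effect.
So P(outcome | do(Campaign D)) is just the pooled rate for Campaign D: 227/700 = 0.324.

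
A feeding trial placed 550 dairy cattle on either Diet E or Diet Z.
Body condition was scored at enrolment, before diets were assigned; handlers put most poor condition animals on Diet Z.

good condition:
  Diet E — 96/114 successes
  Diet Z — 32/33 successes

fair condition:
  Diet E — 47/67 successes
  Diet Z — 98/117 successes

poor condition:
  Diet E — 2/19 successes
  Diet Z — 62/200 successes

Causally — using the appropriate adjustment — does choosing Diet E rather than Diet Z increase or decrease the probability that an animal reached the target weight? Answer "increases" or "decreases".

decreases

Nothing the diet does changes starting body condition; the imbalance is an allocation artefact. With starting body condition also predicting the outcome, the pooled figure is confounded, and the within-stratum comparison is the causal one.
Within each level — good condition: 84.2% vs 97.0%; fair condition: 70.1% vs 83.8%; poor condition: 10.5% vs 31.0% — Diet Z is higher every time.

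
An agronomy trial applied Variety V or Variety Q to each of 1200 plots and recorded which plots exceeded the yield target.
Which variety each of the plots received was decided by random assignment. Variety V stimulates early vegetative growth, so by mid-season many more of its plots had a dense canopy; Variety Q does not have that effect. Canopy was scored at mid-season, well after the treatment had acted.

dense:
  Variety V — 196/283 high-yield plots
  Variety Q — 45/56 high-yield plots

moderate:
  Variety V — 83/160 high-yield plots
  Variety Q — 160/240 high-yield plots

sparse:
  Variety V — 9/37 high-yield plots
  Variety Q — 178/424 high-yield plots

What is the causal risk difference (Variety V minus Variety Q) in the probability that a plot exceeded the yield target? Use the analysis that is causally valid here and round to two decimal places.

The distribution of mid-season canopy is itself part of what the variety does — it is an intermediate outcome. Holding it fixed would remove that part of the effect; the total effect is the pooled difference.
The causal difference is the pooled difference: 0.600 − 0.532 = +0.068.

+0.07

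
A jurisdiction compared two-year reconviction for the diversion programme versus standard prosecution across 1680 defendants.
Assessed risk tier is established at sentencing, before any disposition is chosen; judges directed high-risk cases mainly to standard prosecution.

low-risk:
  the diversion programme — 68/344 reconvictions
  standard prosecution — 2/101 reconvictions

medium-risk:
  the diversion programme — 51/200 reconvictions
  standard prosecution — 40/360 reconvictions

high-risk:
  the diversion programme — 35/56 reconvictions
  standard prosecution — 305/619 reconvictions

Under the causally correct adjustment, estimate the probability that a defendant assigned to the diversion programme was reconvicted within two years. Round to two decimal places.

standard prosecution is lower inside every assessed risk tier stratum but the diversion programme is lower in aggregate. Whether to stratify depends on how assessed risk tier relates to the disposition.
Assessed risk tier is set before the disposition has any effect — it is not caused by the disposition — and it independently drives the outcome. That makes it a confounder, so the causal comparison is within assessed risk tier levels.
Standardising the diversion programme to the population assessed risk tier mix: 0.265·68/344 + 0.333·51/200 + 0.402·35/56 = 0.388.

0.39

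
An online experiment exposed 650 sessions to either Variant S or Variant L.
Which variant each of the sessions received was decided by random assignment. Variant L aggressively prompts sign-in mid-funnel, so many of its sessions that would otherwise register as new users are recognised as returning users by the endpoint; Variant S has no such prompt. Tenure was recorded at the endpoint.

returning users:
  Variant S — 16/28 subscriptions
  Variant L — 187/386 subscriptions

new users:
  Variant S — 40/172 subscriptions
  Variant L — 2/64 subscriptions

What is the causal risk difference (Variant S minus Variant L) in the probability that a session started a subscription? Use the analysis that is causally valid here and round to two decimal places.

The stratified and pooled comparisons disagree (Variant S wins within each user tenure; Variant L wins overall), so the answer turns on the causal role of user tenure.
User tenure lies on the pathway variant → user tenure → outcome, so adjusting for it blocks the indirect effect. For the total causal effect of variant, use the unadjusted pooled rates.
The causal difference is the pooled difference: 0.280 − 0.420 = -0.140.

-0.14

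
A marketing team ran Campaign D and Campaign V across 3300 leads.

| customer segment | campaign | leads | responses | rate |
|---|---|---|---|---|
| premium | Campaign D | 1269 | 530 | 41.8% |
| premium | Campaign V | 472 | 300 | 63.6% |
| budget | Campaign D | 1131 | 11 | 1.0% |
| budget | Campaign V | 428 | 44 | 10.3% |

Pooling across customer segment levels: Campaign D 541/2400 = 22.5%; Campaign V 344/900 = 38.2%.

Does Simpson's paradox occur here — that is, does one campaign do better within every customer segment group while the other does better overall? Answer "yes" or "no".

Within each customer segment level (premium 41.8% vs 63.6%; budget 1.0% vs 10.3%), Campaign V has the higher rate every time. Pooled: 22.5% vs 38.2% — Campaign V has the higher rate overall. They agree.

no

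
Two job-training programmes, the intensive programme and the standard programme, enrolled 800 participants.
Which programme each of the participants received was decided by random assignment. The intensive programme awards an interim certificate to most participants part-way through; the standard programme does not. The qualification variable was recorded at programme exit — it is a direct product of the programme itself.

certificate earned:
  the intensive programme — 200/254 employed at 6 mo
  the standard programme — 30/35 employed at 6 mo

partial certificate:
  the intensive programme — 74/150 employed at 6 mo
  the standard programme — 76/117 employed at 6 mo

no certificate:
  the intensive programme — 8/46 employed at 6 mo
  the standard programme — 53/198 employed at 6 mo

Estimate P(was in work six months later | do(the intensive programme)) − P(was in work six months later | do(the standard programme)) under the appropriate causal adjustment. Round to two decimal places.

+0.17

Qualification attained during the programme is downstream of the programme. One should not condition on a consequence of treatment, so the overall rates are the right comparison.
The causal difference is the pooled difference: 0.627 − 0.454 = +0.172.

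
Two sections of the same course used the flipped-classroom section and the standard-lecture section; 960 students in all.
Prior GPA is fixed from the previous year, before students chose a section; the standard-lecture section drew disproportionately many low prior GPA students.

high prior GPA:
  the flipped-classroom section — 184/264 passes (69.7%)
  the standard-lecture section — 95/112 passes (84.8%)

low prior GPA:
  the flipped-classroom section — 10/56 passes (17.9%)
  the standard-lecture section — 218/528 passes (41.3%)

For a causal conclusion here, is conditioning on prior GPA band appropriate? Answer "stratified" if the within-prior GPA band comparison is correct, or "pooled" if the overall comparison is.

Prior GPA band differs across teaching methods for reasons unrelated to any effect of the teaching method itself, and it separately predicts the outcome — a classic confounder. We must compare within prior GPA band levels.
Within each level — high prior GPA: 69.7% vs 84.8%; low prior GPA: 17.9% vs 41.3% — the standard-lecture section is higher every time.

stratified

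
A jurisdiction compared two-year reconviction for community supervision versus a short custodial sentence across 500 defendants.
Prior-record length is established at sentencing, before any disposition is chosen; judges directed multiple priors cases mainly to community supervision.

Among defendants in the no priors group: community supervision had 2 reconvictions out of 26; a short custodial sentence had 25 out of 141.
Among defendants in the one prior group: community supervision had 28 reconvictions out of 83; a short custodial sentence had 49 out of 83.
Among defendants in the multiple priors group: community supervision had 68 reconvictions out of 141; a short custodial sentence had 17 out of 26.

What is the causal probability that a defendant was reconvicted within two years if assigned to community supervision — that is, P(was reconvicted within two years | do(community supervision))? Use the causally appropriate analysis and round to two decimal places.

The stratified and pooled comparisons disagree (community supervision wins within each prior-record length; a short custodial sentence wins overall), so the answer turns on the causal role of prior-record length.
Prior-record length satisfies the back-door criterion: it is not a descendant of the disposition, and it blocks the spurious path from disposition to outcome. Adjusting for it (i.e., using the within-prior-record length rates) gives the causal effect.
Standardising community supervision to the population prior-record length mix: 0.334·2/26 + 0.332·28/83 + 0.334·68/141 = 0.299.

0.30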